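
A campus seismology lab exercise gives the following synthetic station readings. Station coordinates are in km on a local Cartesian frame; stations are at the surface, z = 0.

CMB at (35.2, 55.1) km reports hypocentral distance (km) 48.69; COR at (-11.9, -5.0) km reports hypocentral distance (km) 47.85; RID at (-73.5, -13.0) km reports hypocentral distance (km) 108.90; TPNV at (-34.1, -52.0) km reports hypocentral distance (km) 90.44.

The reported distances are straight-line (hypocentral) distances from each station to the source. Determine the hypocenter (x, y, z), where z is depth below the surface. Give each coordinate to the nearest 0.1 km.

x ≈ 32.8 km, y ≈ 7.8 km, depth ≈ 11.3 km

Each station gives a sphere (x−x_i)² + (y−y_i)² + z² = d_i² (stations at z=0).
Subtracting the CMB sphere from COR and RID: z² cancels, leaving linear equations in x and y:
-94.2 x − 120.2 y = -4027.35
-217.4 x − 136.2 y = -8192.29
Solving: x ≈ 32.793, y ≈ 7.806 km (keep extra digits for the depth step; rounded: 32.8, 7.8).
Then from the CMB sphere: z² = 48.69² − (x − 35.2)² − (y − 55.1)² with x = 32.793, y = 7.806, so z ≈ 11.323 ≈ 11.3 km.
Check against TPNV (with the unrounded solution): distance 90.44 ≈ 90.44 km. ✓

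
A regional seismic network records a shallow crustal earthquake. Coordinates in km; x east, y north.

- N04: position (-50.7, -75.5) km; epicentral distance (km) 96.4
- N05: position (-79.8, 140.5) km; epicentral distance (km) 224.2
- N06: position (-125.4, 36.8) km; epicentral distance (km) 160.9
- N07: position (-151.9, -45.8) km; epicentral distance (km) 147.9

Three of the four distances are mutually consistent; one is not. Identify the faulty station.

Solve using three stations at a time. Using N05, N06, N07 (subtract circle equations pairwise → linear system) gives (x, y) ≈ (-6.0, -71.3).
Distances from that point to each station vs reported:
  N04: calculated 44.8 vs reported 96.4 → residual 51.6 km
  N05: calculated 224.3 vs reported 224.2 → residual 0.1 km
  N06: calculated 161.1 vs reported 160.9 → residual 0.2 km
  N07: calculated 148.1 vs reported 147.9 → residual 0.2 km
N05, N06, N07 are mutually consistent (residuals ≈ 0); N04 is off by 51.6 km.

N04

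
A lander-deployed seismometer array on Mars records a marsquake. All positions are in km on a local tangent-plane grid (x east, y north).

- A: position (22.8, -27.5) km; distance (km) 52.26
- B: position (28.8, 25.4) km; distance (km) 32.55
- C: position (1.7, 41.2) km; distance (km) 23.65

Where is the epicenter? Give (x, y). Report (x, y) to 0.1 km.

-2.9 km east, 18.0 km north

Circle about each station: (x − 22.8)² + (y + 27.5)² = 52.26²; (x − 28.8)² + (y − 25.4)² = 32.55²; (x − 1.7)² + (y − 41.2)² = 23.65².
Subtracting pairs of circle equations eliminates x²+y² and gives linear equations (the radical axes):
12.0 x + 105.8 y = 1870.12
-42.2 x + 137.4 y = 2596.03
Solving the 2×2 system: x ≈ -2.9, y ≈ 18.0 km.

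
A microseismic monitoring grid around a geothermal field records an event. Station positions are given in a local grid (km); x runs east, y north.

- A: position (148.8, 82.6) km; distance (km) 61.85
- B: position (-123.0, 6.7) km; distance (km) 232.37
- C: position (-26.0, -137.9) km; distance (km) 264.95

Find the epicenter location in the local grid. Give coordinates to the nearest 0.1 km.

Circle about each station: (x − 148.8)² + (y − 82.6)² = 61.85²; (x + 123.0)² + (y − 6.7)² = 232.37²; (x + 26.0)² + (y + 137.9)² = 264.95².
Subtracting the A equation from the B and C equations removes the quadratic terms:
-543.6 x − 151.8 y = -63960.70
-349.6 x − 441.0 y = -75644.87
Solving the 2×2 system: x ≈ 89.6, y ≈ 100.5 km.

x ≈ 89.6 km, y ≈ 100.5 km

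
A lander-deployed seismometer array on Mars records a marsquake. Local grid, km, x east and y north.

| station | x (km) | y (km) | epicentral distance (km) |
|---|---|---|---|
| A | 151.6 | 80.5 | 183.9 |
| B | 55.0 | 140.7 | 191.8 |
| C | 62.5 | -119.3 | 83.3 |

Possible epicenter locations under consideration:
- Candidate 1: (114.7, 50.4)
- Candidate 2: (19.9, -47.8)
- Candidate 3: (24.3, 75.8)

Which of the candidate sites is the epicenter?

For each candidate, compare |candidate − station| to the reported distance:
Candidate 1: residuals A 136.3, B 83.5, C 94.2 → max 136.3 km
Candidate 2: residuals A 0.0, B 0.1, C 0.1 → max 0.1 km
Candidate 3: residuals A 56.5, B 120.0, C 115.5 → max 120.0 km
Only Candidate 2 has all residuals ≈ 0.

Candidate 2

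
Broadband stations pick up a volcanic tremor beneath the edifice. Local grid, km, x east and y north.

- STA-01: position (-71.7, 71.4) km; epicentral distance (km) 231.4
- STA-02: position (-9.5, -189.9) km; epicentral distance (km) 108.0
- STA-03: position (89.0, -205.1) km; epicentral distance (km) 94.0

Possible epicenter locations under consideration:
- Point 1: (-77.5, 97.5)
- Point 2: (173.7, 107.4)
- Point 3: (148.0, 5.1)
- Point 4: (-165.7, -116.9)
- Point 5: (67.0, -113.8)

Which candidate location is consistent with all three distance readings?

Point 5

For each candidate, compare |candidate − station| to the reported distance:
Point 1: residuals STA-01 204.7, STA-02 187.3, STA-03 251.4 → max 251.4 km
Point 2: residuals STA-01 16.6, STA-02 241.2, STA-03 229.8 → max 241.2 km
Point 3: residuals STA-01 1.9, STA-02 142.7, STA-03 124.3 → max 142.7 km
Point 4: residuals STA-01 20.9, STA-02 64.4, STA-03 175.5 → max 175.5 km
Point 5: residuals STA-01 0.0, STA-02 0.1, STA-03 0.1 → max 0.1 km
Only Point 5 has all residuals ≈ 0.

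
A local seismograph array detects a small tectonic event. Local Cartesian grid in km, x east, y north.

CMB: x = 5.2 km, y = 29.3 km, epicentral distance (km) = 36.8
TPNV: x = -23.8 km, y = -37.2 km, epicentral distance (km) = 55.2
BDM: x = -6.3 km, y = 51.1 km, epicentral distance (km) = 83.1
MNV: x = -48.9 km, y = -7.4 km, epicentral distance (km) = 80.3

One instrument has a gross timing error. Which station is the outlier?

CMB

Solve using three stations at a time. Using TPNV, BDM, MNV (subtract circle equations pairwise → linear system) gives (x, y) ≈ (29.7, -23.8).
Distances from that point to each station vs reported:
  CMB: calculated 58.4 vs reported 36.8 → residual 21.6 km
  TPNV: calculated 55.1 vs reported 55.2 → residual 0.1 km
  BDM: calculated 83.1 vs reported 83.1 → residual 0.0 km
  MNV: calculated 80.3 vs reported 80.3 → residual 0.0 km
TPNV, BDM, MNV are mutually consistent (residuals ≈ 0); CMB is off by 21.6 km.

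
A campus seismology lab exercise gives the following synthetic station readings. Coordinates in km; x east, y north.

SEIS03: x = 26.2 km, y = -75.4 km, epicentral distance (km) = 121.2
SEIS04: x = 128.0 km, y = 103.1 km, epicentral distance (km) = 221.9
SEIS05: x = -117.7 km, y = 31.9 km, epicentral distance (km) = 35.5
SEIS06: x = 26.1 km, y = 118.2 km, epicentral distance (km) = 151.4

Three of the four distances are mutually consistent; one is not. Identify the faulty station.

Solve using three stations at a time. Using SEIS03, SEIS04, SEIS06 (subtract circle equations pairwise → linear system) gives (x, y) ≈ (-68.5, 0.1).
Distances from that point to each station vs reported:
  SEIS03: calculated 121.1 vs reported 121.2 → residual 0.1 km
  SEIS04: calculated 221.8 vs reported 221.9 → residual 0.1 km
  SEIS05: calculated 58.6 vs reported 35.5 → residual 23.1 km
  SEIS06: calculated 151.3 vs reported 151.4 → residual 0.1 km
SEIS03, SEIS04, SEIS06 are mutually consistent (residuals ≈ 0); SEIS05 is off by 23.1 km.

SEIS05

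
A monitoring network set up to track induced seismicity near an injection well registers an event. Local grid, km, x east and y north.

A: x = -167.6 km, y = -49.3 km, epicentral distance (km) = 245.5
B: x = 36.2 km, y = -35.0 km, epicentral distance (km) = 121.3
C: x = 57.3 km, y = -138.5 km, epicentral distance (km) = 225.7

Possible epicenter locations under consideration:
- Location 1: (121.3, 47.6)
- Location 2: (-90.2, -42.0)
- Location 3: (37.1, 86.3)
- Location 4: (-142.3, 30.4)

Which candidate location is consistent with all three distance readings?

For each candidate, compare |candidate − station| to the reported distance:
Location 1: residuals A 59.2, B 2.7, C 28.9 → max 59.2 km
Location 2: residuals A 167.8, B 5.3, C 49.4 → max 167.8 km
Location 3: residuals A 0.0, B 0.0, C 0.0 → max 0.0 km
Location 4: residuals A 161.9, B 68.8, C 35.8 → max 161.9 km
Only Location 3 has all residuals ≈ 0.

Location 3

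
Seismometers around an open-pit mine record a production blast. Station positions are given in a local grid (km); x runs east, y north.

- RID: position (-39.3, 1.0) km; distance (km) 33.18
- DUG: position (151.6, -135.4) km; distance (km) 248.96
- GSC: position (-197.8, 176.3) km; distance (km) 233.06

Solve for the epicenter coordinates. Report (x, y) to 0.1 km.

-67.3 km east, -16.8 km north

Circle about each station: (x + 39.3)² + (y − 1.0)² = 33.18²; (x − 151.6)² + (y + 135.4)² = 248.96²; (x + 197.8)² + (y − 176.3)² = 233.06².
Subtracting pairs of circle equations eliminates x²+y² and gives linear equations (the radical axes):
381.8 x − 272.8 y = -21109.94
-317.0 x + 350.6 y = 15444.99
Solving the 2×2 system: x ≈ -67.3, y ≈ -16.8 km.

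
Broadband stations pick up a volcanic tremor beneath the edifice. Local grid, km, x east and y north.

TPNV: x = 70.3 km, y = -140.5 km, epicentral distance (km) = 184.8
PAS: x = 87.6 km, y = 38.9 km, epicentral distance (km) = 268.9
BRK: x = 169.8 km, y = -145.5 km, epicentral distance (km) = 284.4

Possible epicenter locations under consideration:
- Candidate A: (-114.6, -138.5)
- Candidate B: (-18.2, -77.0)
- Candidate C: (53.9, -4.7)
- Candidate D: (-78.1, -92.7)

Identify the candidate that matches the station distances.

Candidate A

For each candidate, compare |candidate − station| to the reported distance:
Candidate A: residuals TPNV 0.1, PAS 0.1, BRK 0.1 → max 0.1 km
Candidate B: residuals TPNV 75.9, PAS 112.0, BRK 84.3 → max 112.0 km
Candidate C: residuals TPNV 48.0, PAS 213.8, BRK 102.0 → max 213.8 km
Candidate D: residuals TPNV 28.9, PAS 57.3, BRK 30.9 → max 57.3 km
Only Candidate A has all residuals ≈ 0.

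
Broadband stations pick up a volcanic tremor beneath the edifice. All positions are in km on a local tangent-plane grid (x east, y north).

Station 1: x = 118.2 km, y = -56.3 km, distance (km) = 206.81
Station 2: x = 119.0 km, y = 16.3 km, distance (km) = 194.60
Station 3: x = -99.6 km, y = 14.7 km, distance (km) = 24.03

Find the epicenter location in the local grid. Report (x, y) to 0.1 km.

x ≈ -75.6 km, y ≈ 15.9 km

Circle about each station: (x − 118.2)² + (y + 56.3)² = 206.81²; (x − 119.0)² + (y − 16.3)² = 194.60²; (x + 99.6)² + (y − 14.7)² = 24.03².
Subtracting the Station 1 equation from the Station 2 and Station 3 equations removes the quadratic terms:
1.6 x + 145.2 y = 2186.98
-435.6 x + 142.0 y = 35188.26
Solving the 2×2 system: x ≈ -75.6, y ≈ 15.9 km.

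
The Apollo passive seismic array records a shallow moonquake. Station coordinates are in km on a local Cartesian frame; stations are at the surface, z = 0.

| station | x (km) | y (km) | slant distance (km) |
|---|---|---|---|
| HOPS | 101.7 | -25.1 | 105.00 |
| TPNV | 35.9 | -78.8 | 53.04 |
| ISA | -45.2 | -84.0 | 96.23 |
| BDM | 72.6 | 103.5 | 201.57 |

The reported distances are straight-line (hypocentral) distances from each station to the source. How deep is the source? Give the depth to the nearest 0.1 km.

Each station gives a sphere (x−x_i)² + (y−y_i)² + z² = d_i² (stations at z=0).
Subtracting the HOPS sphere from TPNV and ISA: z² cancels, leaving linear equations in x and y:
-131.6 x − 107.4 y = 4737.11
-293.8 x − 117.8 y = -109.07
Solving: x ≈ 35.495, y ≈ -87.600 km (keep extra digits for the depth step; rounded: 35.5, -87.6).
Then from the HOPS sphere: z² = 105.00² − (x − 101.7)² − (y + 25.1)² with x = 35.495, y = -87.600, so z ≈ 52.303 ≈ 52.3 km.
Check against BDM (with the unrounded solution): distance 201.57 ≈ 201.57 km. ✓

52.3 km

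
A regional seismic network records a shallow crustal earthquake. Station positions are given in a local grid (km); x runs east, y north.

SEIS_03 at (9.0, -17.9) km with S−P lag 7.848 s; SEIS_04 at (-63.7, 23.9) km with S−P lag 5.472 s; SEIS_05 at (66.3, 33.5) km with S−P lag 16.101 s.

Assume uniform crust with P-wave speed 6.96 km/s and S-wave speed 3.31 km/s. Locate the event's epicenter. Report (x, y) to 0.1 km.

Distance from S−P lag: d = Δt · v_P v_S / (v_P − v_S) = Δt · (6.96·3.31)/(6.96−3.31) ≈ 6.3117·Δt.
So d_SEIS_03 = 49.53, d_SEIS_04 = 34.54, d_SEIS_05 = 101.62 km.
Circle about each station: (x − 9.0)² + (y + 17.9)² = 49.53²; (x + 63.7)² + (y − 23.9)² = 34.54²; (x − 66.3)² + (y − 33.5)² = 101.62².
Subtracting the SEIS_03 equation from the SEIS_04 and SEIS_05 equations removes the quadratic terms:
-145.4 x + 83.6 y = 5487.70
114.6 x + 102.8 y = -2756.87
Solving the 2×2 system: x ≈ -32.4, y ≈ 9.3 km.

-32.4 km east, 9.3 km north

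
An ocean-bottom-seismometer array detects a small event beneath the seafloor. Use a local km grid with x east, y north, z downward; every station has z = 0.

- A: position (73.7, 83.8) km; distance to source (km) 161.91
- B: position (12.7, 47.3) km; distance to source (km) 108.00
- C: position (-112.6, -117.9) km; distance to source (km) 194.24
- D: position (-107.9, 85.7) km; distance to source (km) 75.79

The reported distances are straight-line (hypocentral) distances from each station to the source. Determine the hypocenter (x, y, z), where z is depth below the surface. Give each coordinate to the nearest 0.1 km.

Each station gives a sphere (x−x_i)² + (y−y_i)² + z² = d_i² (stations at z=0).
Subtracting the A sphere from B and C: z² cancels, leaving linear equations in x and y:
-122.0 x − 73.0 y = 4495.30
-372.6 x − 403.4 y = 2610.71
Solving: x ≈ -73.714, y ≈ 61.614 km (keep extra digits for the depth step; rounded: -73.7, 61.6).
Then from the A sphere: z² = 161.91² − (x − 73.7)² − (y − 83.8)² with x = -73.714, y = 61.614, so z ≈ 63.180 ≈ 63.2 km.

(-73.7, 61.6, 63.2)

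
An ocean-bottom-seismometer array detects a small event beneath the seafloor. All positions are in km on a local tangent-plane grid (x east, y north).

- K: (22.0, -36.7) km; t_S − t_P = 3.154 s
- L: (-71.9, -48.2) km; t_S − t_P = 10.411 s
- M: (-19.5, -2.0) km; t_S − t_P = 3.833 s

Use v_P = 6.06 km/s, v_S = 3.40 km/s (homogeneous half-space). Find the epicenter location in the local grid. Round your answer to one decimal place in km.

Distance from S−P lag: d = Δt · v_P v_S / (v_P − v_S) = Δt · (6.06·3.40)/(6.06−3.40) ≈ 7.7459·Δt.
So d_K = 24.43, d_L = 80.64, d_M = 29.69 km.
Circle about each station: (x − 22.0)² + (y + 36.7)² = 24.43²; (x + 71.9)² + (y + 48.2)² = 80.64²; (x + 19.5)² + (y + 2.0)² = 29.69².
Subtracting the K equation from the L and M equations removes the quadratic terms:
-187.8 x − 23.0 y = -244.02
-83.0 x + 69.4 y = -1731.31
Solving the 2×2 system: x ≈ 3.8, y ≈ -20.4 km.
Check against K (with the unrounded x, y): √((x − 22.0)²+(y + 36.7)²) = 24.43 ≈ 24.43 km. ✓

x ≈ 3.8 km, y ≈ -20.4 km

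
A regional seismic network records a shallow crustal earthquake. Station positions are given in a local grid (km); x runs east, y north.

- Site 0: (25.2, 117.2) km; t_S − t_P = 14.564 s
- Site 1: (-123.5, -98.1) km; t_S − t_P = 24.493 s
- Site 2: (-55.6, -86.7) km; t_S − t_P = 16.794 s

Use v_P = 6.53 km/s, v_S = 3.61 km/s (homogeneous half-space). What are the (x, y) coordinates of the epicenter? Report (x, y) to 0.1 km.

Distance from S−P lag: d = Δt · v_P v_S / (v_P − v_S) = Δt · (6.53·3.61)/(6.53−3.61) ≈ 8.0730·Δt.
So d_Site 0 = 117.58, d_Site 1 = 197.73, d_Site 2 = 135.58 km.
Circle about each station: (x − 25.2)² + (y − 117.2)² = 117.58²; (x + 123.5)² + (y + 98.1)² = 197.73²; (x + 55.6)² + (y + 86.7)² = 135.58².
Subtracting the Site 0 equation from the Site 1 and Site 2 equations removes the quadratic terms:
-297.4 x − 430.6 y = -14767.12
-161.6 x − 407.8 y = -8319.51
Solving the 2×2 system: x ≈ 47.2, y ≈ 1.7 km.

x ≈ 47.2 km, y ≈ 1.7 km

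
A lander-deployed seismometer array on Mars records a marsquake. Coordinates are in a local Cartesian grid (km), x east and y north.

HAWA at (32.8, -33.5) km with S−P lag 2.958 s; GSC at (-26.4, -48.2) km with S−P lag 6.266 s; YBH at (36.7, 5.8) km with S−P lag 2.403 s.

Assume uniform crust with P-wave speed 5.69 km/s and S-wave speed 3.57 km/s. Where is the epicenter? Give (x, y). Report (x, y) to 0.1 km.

Distance from S−P lag: d = Δt · v_P v_S / (v_P − v_S) = Δt · (5.69·3.57)/(5.69−3.57) ≈ 9.5817·Δt.
So d_HAWA = 28.34, d_GSC = 60.04, d_YBH = 23.02 km.
Circle about each station: (x − 32.8)² + (y + 33.5)² = 28.34²; (x + 26.4)² + (y + 48.2)² = 60.04²; (x − 36.7)² + (y − 5.8)² = 23.02².
Subtracting the HAWA equation from the GSC and YBH equations removes the quadratic terms:
-118.4 x − 29.4 y = -1979.54
7.8 x + 78.6 y = -544.32
Solving the 2×2 system: x ≈ 18.9, y ≈ -8.8 km.
Check against HAWA (with the unrounded x, y): √((x − 32.8)²+(y + 33.5)²) = 28.34 ≈ 28.34 km. ✓

18.9 km east, -8.8 km north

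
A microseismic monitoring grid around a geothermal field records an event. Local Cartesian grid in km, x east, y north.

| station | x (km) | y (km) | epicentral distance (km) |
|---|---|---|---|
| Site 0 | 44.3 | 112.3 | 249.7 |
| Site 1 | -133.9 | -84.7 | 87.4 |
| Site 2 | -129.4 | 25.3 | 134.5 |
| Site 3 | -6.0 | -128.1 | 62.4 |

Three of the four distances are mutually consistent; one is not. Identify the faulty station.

Solve using three stations at a time. Using Site 1, Site 2, Site 3 (subtract circle equations pairwise → linear system) gives (x, y) ≈ (-46.6, -80.7).
Distances from that point to each station vs reported:
  Site 0: calculated 213.3 vs reported 249.7 → residual 36.4 km
  Site 1: calculated 87.4 vs reported 87.4 → residual 0.0 km
  Site 2: calculated 134.5 vs reported 134.5 → residual 0.0 km
  Site 3: calculated 62.4 vs reported 62.4 → residual 0.0 km
Site 1, Site 2, Site 3 are mutually consistent (residuals ≈ 0); Site 0 is off by 36.4 km.

Site 0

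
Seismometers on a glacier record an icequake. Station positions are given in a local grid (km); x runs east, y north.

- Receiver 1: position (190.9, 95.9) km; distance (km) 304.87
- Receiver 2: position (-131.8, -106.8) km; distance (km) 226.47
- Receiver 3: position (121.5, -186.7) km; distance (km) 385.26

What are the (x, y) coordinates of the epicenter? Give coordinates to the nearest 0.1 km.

-113.1 km east, 118.9 km north

Circle about each station: (x − 190.9)² + (y − 95.9)² = 304.87²; (x + 131.8)² + (y + 106.8)² = 226.47²; (x − 121.5)² + (y + 186.7)² = 385.26².
Subtracting pairs of circle equations eliminates x²+y² and gives linear equations (the radical axes):
-645.4 x − 405.4 y = 24794.92
-138.8 x − 565.2 y = -51500.03
Solving the 2×2 system: x ≈ -113.1, y ≈ 118.9 km.
Check against Receiver 1 (with the unrounded x, y): √((x − 190.9)²+(y − 95.9)²) = 304.87 ≈ 304.87 km. ✓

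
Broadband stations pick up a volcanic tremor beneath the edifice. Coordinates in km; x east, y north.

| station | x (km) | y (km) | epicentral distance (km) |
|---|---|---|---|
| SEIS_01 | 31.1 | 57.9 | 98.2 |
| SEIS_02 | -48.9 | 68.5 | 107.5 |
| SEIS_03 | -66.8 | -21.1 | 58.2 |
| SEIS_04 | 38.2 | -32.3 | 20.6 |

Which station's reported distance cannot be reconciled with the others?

Solve using three stations at a time. Using SEIS_01, SEIS_02, SEIS_03 (subtract circle equations pairwise → linear system) gives (x, y) ≈ (-9.5, -31.5).
Distances from that point to each station vs reported:
  SEIS_01: calculated 98.2 vs reported 98.2 → residual 0.0 km
  SEIS_02: calculated 107.5 vs reported 107.5 → residual 0.0 km
  SEIS_03: calculated 58.2 vs reported 58.2 → residual 0.0 km
  SEIS_04: calculated 47.7 vs reported 20.6 → residual 27.1 km
SEIS_01, SEIS_02, SEIS_03 are mutually consistent (residuals ≈ 0); SEIS_04 is off by 27.1 km.

SEIS_04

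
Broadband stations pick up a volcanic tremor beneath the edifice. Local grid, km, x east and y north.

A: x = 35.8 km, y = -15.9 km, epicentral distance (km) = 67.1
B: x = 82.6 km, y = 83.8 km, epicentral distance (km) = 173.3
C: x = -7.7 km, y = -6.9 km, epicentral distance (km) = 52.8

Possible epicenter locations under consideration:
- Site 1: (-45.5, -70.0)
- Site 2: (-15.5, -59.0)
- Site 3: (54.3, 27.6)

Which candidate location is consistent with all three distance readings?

Site 2

For each candidate, compare |candidate − station| to the reported distance:
Site 1: residuals A 30.6, B 26.9, C 20.8 → max 30.6 km
Site 2: residuals A 0.1, B 0.1, C 0.1 → max 0.1 km
Site 3: residuals A 19.8, B 110.4, C 18.2 → max 110.4 km
Only Site 2 has all residuals ≈ 0.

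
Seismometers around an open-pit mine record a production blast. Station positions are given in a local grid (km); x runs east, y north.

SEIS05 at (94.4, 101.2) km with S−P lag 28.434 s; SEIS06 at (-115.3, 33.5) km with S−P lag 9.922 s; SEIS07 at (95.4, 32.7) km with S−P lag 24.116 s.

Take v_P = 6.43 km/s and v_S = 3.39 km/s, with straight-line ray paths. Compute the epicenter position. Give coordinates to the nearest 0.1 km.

x ≈ -69.1 km, y ≈ -20.6 km

Distance from S−P lag: d = Δt · v_P v_S / (v_P − v_S) = Δt · (6.43·3.39)/(6.43−3.39) ≈ 7.1703·Δt.
So d_SEIS05 = 203.88, d_SEIS06 = 71.14, d_SEIS07 = 172.92 km.
Circle about each station: (x − 94.4)² + (y − 101.2)² = 203.88²; (x + 115.3)² + (y − 33.5)² = 71.14²; (x − 95.4)² + (y − 32.7)² = 172.92².
Subtracting the SEIS05 equation from the SEIS06 and SEIS07 equations removes the quadratic terms:
-419.4 x − 135.4 y = 31769.69
2.0 x − 137.0 y = 2683.38
Solving the 2×2 system: x ≈ -69.1, y ≈ -20.6 km.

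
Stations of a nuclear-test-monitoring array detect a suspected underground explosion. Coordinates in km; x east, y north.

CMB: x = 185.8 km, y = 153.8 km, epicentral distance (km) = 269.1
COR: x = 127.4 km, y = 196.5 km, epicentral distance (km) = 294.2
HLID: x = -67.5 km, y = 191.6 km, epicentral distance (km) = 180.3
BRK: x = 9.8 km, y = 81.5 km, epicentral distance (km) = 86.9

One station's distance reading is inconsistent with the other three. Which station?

COR

Solve using three stations at a time. Using CMB, HLID, BRK (subtract circle equations pairwise → linear system) gives (x, y) ≈ (-43.5, 13.0).
Distances from that point to each station vs reported:
  CMB: calculated 269.1 vs reported 269.1 → residual 0.0 km
  COR: calculated 250.8 vs reported 294.2 → residual 43.4 km
  HLID: calculated 180.3 vs reported 180.3 → residual 0.0 km
  BRK: calculated 86.8 vs reported 86.9 → residual 0.1 km
CMB, HLID, BRK are mutually consistent (residuals ≈ 0); COR is off by 43.4 km.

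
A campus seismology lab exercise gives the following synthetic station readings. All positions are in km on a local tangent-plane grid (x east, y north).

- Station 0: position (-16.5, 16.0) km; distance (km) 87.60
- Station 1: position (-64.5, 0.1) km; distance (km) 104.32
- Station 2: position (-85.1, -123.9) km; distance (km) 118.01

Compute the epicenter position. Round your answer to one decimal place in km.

Circle about each station: (x + 16.5)² + (y − 16.0)² = 87.60²; (x + 64.5)² + (y − 0.1)² = 104.32²; (x + 85.1)² + (y + 123.9)² = 118.01².
Subtracting the Station 0 equation from the Station 1 and Station 2 equations removes the quadratic terms:
-96.0 x − 31.8 y = 423.11
-137.2 x − 279.8 y = 15812.37
Solving the 2×2 system: x ≈ 17.1, y ≈ -64.9 km.

(17.1, -64.9)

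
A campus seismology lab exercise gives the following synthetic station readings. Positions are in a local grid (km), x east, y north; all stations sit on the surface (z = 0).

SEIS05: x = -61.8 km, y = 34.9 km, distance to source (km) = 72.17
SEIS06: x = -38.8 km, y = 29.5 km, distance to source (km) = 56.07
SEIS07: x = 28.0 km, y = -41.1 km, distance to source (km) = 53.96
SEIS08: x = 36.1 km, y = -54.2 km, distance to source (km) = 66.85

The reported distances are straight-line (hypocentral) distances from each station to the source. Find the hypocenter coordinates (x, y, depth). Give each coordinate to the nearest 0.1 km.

x ≈ -17.4 km, y ≈ -18.8 km, depth ≈ 18.8 km

Each station gives a sphere (x−x_i)² + (y−y_i)² + z² = d_i² (stations at z=0).
Subtracting the SEIS05 sphere from SEIS06 and SEIS07: z² cancels, leaving linear equations in x and y:
46.0 x − 10.8 y = -596.90
179.6 x − 152.0 y = -267.21
Solving: x ≈ -17.387, y ≈ -18.786 km (keep extra digits for the depth step; rounded: -17.4, -18.8).
Then from the SEIS05 sphere: z² = 72.17² − (x + 61.8)² − (y − 34.9)² with x = -17.387, y = -18.786, so z ≈ 18.810 ≈ 18.8 km.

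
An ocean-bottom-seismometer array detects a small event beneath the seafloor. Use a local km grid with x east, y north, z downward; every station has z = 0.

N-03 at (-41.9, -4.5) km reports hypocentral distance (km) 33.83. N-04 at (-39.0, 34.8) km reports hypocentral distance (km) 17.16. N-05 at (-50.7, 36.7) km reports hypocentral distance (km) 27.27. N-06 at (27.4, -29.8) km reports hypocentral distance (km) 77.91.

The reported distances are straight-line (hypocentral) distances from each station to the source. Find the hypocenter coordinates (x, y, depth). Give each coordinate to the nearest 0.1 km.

Each station gives a sphere (x−x_i)² + (y−y_i)² + z² = d_i² (stations at z=0).
Subtracting the N-03 sphere from N-04 and N-05: z² cancels, leaving linear equations in x and y:
5.8 x + 78.6 y = 1806.18
-17.6 x + 82.4 y = 2542.34
Solving: x ≈ -27.399, y ≈ 25.001 km (keep extra digits for the depth step; rounded: -27.4, 25.0).
Then from the N-03 sphere: z² = 33.83² − (x + 41.9)² − (y + 4.5)² with x = -27.399, y = 25.001, so z ≈ 7.993 ≈ 8.0 km.

x ≈ -27.4 km, y ≈ 25.0 km, depth ≈ 8.0 km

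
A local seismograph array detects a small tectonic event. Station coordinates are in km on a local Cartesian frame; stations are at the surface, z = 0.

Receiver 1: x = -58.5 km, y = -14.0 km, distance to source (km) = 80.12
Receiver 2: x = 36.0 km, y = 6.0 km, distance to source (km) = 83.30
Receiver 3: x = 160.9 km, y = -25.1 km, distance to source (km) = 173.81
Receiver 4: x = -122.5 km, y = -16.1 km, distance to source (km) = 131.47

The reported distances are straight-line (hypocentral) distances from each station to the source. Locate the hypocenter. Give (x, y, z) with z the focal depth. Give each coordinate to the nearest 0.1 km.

Each station gives a sphere (x−x_i)² + (y−y_i)² + z² = d_i² (stations at z=0).
Subtracting the Receiver 1 sphere from Receiver 2 and Receiver 3: z² cancels, leaving linear equations in x and y:
189.0 x + 40.0 y = -2805.93
438.8 x − 22.2 y = -890.13
Solving: x ≈ -4.501, y ≈ -48.879 km (keep extra digits for the depth step; rounded: -4.5, -48.9).
Then from the Receiver 1 sphere: z² = 80.12² − (x + 58.5)² − (y + 14.0)² with x = -4.501, y = -48.879, so z ≈ 47.820 ≈ 47.8 km.
Check against Receiver 4 (with the unrounded solution): distance 131.47 ≈ 131.47 km. ✓

(-4.5, -48.9, 47.8)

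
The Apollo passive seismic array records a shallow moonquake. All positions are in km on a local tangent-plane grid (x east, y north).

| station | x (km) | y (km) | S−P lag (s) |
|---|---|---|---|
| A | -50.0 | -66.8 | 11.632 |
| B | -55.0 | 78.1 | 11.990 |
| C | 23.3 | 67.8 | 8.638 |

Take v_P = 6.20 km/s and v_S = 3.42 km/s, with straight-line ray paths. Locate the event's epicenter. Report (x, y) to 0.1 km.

Distance from S−P lag: d = Δt · v_P v_S / (v_P − v_S) = Δt · (6.20·3.42)/(6.20−3.42) ≈ 7.6273·Δt.
So d_A = 88.72, d_B = 91.45, d_C = 65.88 km.
Circle about each station: (x + 50.0)² + (y + 66.8)² = 88.72²; (x + 55.0)² + (y − 78.1)² = 91.45²; (x − 23.3)² + (y − 67.8)² = 65.88².
Subtracting pairs of circle equations eliminates x²+y² and gives linear equations (the radical axes):
-10.0 x + 289.8 y = 1670.51
146.6 x + 269.2 y = 1708.55
Solving the 2×2 system: x ≈ 1.0, y ≈ 5.8 km.

(1.0, 5.8)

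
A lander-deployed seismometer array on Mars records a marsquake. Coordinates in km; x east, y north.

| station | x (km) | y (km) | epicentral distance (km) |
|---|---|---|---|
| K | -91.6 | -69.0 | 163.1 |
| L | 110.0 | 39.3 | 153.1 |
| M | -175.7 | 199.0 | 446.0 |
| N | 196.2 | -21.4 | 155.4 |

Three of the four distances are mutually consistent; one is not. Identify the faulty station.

M

Solve using three stations at a time. Using K, L, N (subtract circle equations pairwise → linear system) gives (x, y) ≈ (66.9, -107.6).
Distances from that point to each station vs reported:
  K: calculated 163.1 vs reported 163.1 → residual 0.0 km
  L: calculated 153.1 vs reported 153.1 → residual 0.0 km
  M: calculated 391.0 vs reported 446.0 → residual 55.0 km
  N: calculated 155.4 vs reported 155.4 → residual 0.0 km
K, L, N are mutually consistent (residuals ≈ 0); M is off by 55.0 km.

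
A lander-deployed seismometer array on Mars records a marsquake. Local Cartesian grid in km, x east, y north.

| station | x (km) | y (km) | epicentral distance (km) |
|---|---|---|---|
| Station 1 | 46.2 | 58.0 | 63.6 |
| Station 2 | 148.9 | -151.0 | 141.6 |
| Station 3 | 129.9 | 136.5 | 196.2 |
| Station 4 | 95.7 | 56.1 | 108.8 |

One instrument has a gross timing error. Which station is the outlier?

Station 1

Solve using three stations at a time. Using Station 2, Station 3, Station 4 (subtract circle equations pairwise → linear system) gives (x, y) ≈ (55.0, -44.9).
Distances from that point to each station vs reported:
  Station 1: calculated 103.3 vs reported 63.6 → residual 39.7 km
  Station 2: calculated 141.7 vs reported 141.6 → residual 0.1 km
  Station 3: calculated 196.2 vs reported 196.2 → residual 0.0 km
  Station 4: calculated 108.9 vs reported 108.8 → residual 0.1 km
Station 2, Station 3, Station 4 are mutually consistent (residuals ≈ 0); Station 1 is off by 39.7 km.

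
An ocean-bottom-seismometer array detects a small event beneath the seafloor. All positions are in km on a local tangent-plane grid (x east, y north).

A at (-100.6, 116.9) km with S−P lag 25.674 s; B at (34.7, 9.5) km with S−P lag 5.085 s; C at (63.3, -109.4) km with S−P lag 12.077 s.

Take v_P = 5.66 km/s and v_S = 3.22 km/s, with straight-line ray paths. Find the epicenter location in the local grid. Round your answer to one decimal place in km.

x ≈ 25.7 km, y ≈ -27.4 km

Distance from S−P lag: d = Δt · v_P v_S / (v_P − v_S) = Δt · (5.66·3.22)/(5.66−3.22) ≈ 7.4693·Δt.
So d_A = 191.77, d_B = 37.98, d_C = 90.21 km.
Circle about each station: (x + 100.6)² + (y − 116.9)² = 191.77²; (x − 34.7)² + (y − 9.5)² = 37.98²; (x − 63.3)² + (y + 109.4)² = 90.21².
Subtracting the A equation from the B and C equations removes the quadratic terms:
270.6 x − 214.8 y = 12841.62
327.8 x − 452.6 y = 20827.17
Solving the 2×2 system: x ≈ 25.7, y ≈ -27.4 km.
Check against A (with the unrounded x, y): √((x + 100.6)²+(y − 116.9)²) = 191.77 ≈ 191.77 km. ✓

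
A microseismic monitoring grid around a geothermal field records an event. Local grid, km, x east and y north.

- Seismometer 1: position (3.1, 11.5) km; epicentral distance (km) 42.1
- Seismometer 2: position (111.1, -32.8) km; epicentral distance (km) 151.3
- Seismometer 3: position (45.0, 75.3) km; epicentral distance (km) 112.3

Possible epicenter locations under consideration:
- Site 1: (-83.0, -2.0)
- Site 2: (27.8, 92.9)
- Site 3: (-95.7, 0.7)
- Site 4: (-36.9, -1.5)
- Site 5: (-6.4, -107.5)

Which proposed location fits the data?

Site 4

For each candidate, compare |candidate − station| to the reported distance:
Site 1: residuals Seismometer 1 45.1, Seismometer 2 45.2, Seismometer 3 37.2 → max 45.2 km
Site 2: residuals Seismometer 1 43.0, Seismometer 2 0.5, Seismometer 3 87.7 → max 87.7 km
Site 3: residuals Seismometer 1 57.3, Seismometer 2 58.2, Seismometer 3 47.0 → max 58.2 km
Site 4: residuals Seismometer 1 0.0, Seismometer 2 0.0, Seismometer 3 0.0 → max 0.0 km
Site 5: residuals Seismometer 1 77.3, Seismometer 2 12.1, Seismometer 3 77.6 → max 77.6 km
Only Site 4 has all residuals ≈ 0.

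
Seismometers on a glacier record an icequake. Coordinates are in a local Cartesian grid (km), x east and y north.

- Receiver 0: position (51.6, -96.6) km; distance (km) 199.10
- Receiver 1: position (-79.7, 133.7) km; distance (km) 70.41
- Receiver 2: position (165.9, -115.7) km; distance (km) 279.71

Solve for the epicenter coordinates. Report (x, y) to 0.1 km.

-28.0 km east, 85.9 km north

Circle about each station: (x − 51.6)² + (y + 96.6)² = 199.10²; (x + 79.7)² + (y − 133.7)² = 70.41²; (x − 165.9)² + (y + 115.7)² = 279.71².
Subtracting pairs of circle equations eliminates x²+y² and gives linear equations (the radical axes):
-262.6 x + 460.6 y = 46916.90
228.6 x − 38.2 y = -9681.69
Solving the 2×2 system: x ≈ -28.0, y ≈ 85.9 km.
Check against Receiver 0 (with the unrounded x, y): √((x − 51.6)²+(y + 96.6)²) = 199.10 ≈ 199.10 km. ✓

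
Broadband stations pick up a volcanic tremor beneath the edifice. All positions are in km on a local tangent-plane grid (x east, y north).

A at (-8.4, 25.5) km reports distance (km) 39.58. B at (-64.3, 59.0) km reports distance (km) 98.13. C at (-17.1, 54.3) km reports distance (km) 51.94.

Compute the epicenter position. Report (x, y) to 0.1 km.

30.4 km east, 33.3 km north

Circle about each station: (x + 8.4)² + (y − 25.5)² = 39.58²; (x + 64.3)² + (y − 59.0)² = 98.13²; (x + 17.1)² + (y − 54.3)² = 51.94².
Subtracting the A equation from the B and C equations removes the quadratic terms:
-111.8 x + 67.0 y = -1168.24
-17.4 x + 57.6 y = 1388.90
Solving the 2×2 system: x ≈ 30.4, y ≈ 33.3 km.
Check against A (with the unrounded x, y): √((x + 8.4)²+(y − 25.5)²) = 39.58 ≈ 39.58 km. ✓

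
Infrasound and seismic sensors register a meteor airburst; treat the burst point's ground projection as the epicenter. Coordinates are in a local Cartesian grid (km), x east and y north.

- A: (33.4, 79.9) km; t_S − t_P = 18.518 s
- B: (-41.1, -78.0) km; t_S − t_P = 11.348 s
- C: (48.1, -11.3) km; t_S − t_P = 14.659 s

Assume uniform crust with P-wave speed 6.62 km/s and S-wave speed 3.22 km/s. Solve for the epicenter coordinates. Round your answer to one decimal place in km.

Distance from S−P lag: d = Δt · v_P v_S / (v_P − v_S) = Δt · (6.62·3.22)/(6.62−3.22) ≈ 6.2695·Δt.
So d_A = 116.10, d_B = 71.15, d_C = 91.91 km.
Circle about each station: (x − 33.4)² + (y − 79.9)² = 116.10²; (x + 41.1)² + (y + 78.0)² = 71.15²; (x − 48.1)² + (y + 11.3)² = 91.91².
Subtracting pairs of circle equations eliminates x²+y² and gives linear equations (the radical axes):
-149.0 x − 315.8 y = 8690.53
29.4 x − 182.4 y = -26.51
Solving the 2×2 system: x ≈ -43.7, y ≈ -6.9 km.

-43.7 km east, -6.9 km north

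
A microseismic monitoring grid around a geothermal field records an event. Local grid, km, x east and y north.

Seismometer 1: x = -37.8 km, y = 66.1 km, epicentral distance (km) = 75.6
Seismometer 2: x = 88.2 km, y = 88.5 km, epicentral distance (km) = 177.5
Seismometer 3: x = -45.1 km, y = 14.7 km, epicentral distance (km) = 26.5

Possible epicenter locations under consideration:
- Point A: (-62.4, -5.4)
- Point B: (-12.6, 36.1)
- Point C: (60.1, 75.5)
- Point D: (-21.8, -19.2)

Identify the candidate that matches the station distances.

For each candidate, compare |candidate − station| to the reported distance:
Point A: residuals Seismometer 1 0.0, Seismometer 2 0.0, Seismometer 3 0.0 → max 0.0 km
Point B: residuals Seismometer 1 36.4, Seismometer 2 63.9, Seismometer 3 12.4 → max 63.9 km
Point C: residuals Seismometer 1 22.8, Seismometer 2 146.5, Seismometer 3 95.0 → max 146.5 km
Point D: residuals Seismometer 1 11.2, Seismometer 2 23.6, Seismometer 3 14.6 → max 23.6 km
Only Point A has all residuals ≈ 0.

Point A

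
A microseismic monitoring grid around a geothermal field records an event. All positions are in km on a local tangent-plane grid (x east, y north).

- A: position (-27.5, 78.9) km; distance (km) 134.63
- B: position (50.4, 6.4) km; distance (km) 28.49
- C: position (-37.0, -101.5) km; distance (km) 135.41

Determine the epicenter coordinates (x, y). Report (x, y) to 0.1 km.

(68.0, -16.0)

Circle about each station: (x + 27.5)² + (y − 78.9)² = 134.63²; (x − 50.4)² + (y − 6.4)² = 28.49²; (x + 37.0)² + (y + 101.5)² = 135.41².
Subtracting pairs of circle equations eliminates x²+y² and gives linear equations (the radical axes):
155.8 x − 145.0 y = 12913.22
-19.0 x − 360.8 y = 4479.16
Solving the 2×2 system: x ≈ 68.0, y ≈ -16.0 km.
Check against A (with the unrounded x, y): √((x + 27.5)²+(y − 78.9)²) = 134.63 ≈ 134.63 km. ✓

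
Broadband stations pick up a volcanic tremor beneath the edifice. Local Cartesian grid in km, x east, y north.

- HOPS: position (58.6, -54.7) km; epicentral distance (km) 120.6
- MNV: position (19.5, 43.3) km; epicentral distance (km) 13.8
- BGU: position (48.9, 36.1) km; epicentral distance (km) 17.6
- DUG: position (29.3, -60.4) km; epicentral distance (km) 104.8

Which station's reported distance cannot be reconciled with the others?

HOPS

Solve using three stations at a time. Using MNV, BGU, DUG (subtract circle equations pairwise → linear system) gives (x, y) ≈ (33.3, 44.3).
Distances from that point to each station vs reported:
  HOPS: calculated 102.2 vs reported 120.6 → residual 18.4 km
  MNV: calculated 13.8 vs reported 13.8 → residual 0.0 km
  BGU: calculated 17.6 vs reported 17.6 → residual 0.0 km
  DUG: calculated 104.8 vs reported 104.8 → residual 0.0 km
MNV, BGU, DUG are mutually consistent (residuals ≈ 0); HOPS is off by 18.4 km.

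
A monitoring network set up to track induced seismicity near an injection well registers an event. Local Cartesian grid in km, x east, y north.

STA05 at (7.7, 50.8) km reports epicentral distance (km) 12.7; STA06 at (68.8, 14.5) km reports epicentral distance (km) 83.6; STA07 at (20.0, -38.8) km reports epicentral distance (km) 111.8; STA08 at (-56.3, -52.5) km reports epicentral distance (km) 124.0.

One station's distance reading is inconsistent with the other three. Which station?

STA07

Solve using three stations at a time. Using STA05, STA06, STA08 (subtract circle equations pairwise → linear system) gives (x, y) ≈ (-2.0, 59.0).
Distances from that point to each station vs reported:
  STA05: calculated 12.7 vs reported 12.7 → residual 0.0 km
  STA06: calculated 83.6 vs reported 83.6 → residual 0.0 km
  STA07: calculated 100.2 vs reported 111.8 → residual 11.6 km
  STA08: calculated 124.0 vs reported 124.0 → residual 0.0 km
STA05, STA06, STA08 are mutually consistent (residuals ≈ 0); STA07 is off by 11.6 km.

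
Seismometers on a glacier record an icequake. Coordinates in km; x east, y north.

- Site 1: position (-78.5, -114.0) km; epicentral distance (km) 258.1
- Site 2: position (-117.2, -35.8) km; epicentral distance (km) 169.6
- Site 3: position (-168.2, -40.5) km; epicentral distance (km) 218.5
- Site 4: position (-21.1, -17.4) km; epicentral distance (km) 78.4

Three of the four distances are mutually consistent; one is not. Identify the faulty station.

Site 1

Solve using three stations at a time. Using Site 2, Site 3, Site 4 (subtract circle equations pairwise → linear system) gives (x, y) ≈ (36.5, 36.2).
Distances from that point to each station vs reported:
  Site 1: calculated 189.1 vs reported 258.1 → residual 69.0 km
  Site 2: calculated 169.7 vs reported 169.6 → residual 0.1 km
  Site 3: calculated 218.6 vs reported 218.5 → residual 0.1 km
  Site 4: calculated 78.7 vs reported 78.4 → residual 0.3 km
Site 2, Site 3, Site 4 are mutually consistent (residuals ≈ 0); Site 1 is off by 69.0 km.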